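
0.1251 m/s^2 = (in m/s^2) 0.1251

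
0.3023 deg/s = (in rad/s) 0.005276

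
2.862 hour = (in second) 1.03e+04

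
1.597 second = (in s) 1.597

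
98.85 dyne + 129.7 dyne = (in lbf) 0.0005138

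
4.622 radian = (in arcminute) 1.589e+04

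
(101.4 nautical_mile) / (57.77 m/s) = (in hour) 0.903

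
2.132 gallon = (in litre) 8.07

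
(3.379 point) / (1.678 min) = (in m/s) 1.184e-05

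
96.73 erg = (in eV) 6.037e+13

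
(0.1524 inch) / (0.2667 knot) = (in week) 4.665e-08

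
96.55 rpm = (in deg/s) 579.3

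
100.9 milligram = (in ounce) 0.003559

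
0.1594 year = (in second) 5.027e+06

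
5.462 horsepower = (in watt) 4073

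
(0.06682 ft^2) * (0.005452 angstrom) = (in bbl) 2.129e-14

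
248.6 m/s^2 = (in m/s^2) 248.6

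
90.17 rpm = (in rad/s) 9.443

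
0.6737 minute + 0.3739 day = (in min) 539.1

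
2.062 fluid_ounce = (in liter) 0.06098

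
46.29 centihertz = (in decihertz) 4.629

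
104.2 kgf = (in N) 1022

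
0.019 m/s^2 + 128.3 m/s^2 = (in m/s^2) 128.3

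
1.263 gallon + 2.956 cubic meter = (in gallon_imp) 651.3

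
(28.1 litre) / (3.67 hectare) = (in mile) 4.758e-10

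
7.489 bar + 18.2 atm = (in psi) 376.1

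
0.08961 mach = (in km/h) 109.8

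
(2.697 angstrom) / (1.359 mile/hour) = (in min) 7.399e-12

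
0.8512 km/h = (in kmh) 0.8512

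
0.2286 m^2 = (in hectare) 2.286e-05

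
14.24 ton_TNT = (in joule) 5.958e+10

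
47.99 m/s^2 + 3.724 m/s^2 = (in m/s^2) 51.71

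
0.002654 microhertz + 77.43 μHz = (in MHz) 7.743e-11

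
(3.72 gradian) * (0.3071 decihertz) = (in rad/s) 0.001794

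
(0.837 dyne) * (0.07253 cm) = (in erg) 0.06071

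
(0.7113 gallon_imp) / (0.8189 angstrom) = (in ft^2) 4.25e+08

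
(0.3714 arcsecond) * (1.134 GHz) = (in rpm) 1.95e+04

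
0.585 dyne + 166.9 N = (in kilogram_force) 17.02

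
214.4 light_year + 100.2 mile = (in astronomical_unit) 1.356e+07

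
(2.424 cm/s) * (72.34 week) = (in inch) 4.175e+07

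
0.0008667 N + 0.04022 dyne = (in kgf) 8.842e-05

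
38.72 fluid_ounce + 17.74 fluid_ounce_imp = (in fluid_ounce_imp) 58.04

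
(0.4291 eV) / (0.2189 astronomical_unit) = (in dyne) 2.099e-25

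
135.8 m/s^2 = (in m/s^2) 135.8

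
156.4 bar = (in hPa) 1.564e+05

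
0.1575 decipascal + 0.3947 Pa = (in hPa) 0.004104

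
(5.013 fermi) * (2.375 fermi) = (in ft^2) 1.282e-28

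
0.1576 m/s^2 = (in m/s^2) 0.1576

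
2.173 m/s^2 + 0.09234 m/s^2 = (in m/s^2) 2.265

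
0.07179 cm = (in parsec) 2.327e-20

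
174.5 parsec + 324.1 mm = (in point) 1.526e+22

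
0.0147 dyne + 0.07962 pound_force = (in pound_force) 0.07962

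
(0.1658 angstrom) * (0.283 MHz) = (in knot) 9.121e-06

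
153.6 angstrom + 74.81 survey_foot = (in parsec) 7.39e-16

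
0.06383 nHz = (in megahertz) 6.383e-17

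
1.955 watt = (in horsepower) 0.002622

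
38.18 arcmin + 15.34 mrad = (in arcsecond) 5455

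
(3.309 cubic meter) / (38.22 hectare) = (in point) 0.02454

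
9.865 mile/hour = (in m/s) 4.41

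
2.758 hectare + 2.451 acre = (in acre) 9.266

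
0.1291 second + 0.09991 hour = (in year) 1.141e-05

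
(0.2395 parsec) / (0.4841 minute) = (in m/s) 2.544e+14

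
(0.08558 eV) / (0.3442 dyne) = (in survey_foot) 1.307e-14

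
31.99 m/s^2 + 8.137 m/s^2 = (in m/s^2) 40.13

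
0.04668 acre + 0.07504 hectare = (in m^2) 939.3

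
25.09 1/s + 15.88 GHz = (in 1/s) 1.588e+10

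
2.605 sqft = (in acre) 5.98e-05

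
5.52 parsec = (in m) 1.703e+17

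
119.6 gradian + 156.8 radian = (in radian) 158.7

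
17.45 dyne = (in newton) 0.0001745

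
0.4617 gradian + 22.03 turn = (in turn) 22.03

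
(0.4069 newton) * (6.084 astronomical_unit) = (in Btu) 3.51e+08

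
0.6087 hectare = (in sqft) 6.552e+04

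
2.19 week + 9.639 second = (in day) 15.33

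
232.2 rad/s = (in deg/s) 1.33e+04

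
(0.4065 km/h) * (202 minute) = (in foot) 4490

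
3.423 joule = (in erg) 3.423e+07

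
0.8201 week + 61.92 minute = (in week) 0.8262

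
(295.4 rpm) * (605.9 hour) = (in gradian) 4.296e+09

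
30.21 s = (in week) 4.995e-05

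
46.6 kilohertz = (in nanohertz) 4.66e+13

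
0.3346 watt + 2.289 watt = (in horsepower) 0.003518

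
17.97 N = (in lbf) 4.04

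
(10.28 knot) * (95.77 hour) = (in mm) 1.823e+09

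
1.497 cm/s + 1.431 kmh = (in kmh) 1.485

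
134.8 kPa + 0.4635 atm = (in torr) 1363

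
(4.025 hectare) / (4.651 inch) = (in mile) 211.7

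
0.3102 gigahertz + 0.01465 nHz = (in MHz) 310.2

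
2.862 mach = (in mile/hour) 2180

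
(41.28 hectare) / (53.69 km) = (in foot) 25.23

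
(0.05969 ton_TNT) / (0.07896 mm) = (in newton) 3.163e+12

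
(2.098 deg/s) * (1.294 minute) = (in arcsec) 5.864e+05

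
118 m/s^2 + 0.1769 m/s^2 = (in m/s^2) 118.2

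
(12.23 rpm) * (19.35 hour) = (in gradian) 5.68e+06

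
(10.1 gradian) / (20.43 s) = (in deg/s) 0.4449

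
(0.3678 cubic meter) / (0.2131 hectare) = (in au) 1.154e-15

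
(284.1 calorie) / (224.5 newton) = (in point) 1.501e+04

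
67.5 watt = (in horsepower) 0.09052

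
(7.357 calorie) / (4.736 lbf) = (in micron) 1.461e+06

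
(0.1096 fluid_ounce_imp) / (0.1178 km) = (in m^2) 2.644e-08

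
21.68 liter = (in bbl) 0.1364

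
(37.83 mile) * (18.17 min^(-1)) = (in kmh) 6.637e+04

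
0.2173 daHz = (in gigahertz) 2.173e-09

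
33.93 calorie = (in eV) 8.861e+20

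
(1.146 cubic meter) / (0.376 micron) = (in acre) 753.1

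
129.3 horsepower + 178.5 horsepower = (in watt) 2.295e+05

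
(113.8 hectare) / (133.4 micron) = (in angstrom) 8.531e+19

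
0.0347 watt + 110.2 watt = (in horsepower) 0.1478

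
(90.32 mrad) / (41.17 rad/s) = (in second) 0.002194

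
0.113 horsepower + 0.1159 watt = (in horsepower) 0.1132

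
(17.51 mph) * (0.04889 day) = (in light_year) 3.495e-12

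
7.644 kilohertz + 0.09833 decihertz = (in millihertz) 7.644e+06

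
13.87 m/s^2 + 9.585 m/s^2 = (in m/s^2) 23.45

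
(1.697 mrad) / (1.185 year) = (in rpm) 4.336e-10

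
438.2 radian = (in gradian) 2.79e+04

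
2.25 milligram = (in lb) 4.96e-06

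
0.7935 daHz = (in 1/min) 476.1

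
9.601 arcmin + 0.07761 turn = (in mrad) 490.4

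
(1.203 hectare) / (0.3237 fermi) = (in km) 3.716e+16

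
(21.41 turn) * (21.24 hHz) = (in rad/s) 2.857e+05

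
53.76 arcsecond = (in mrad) 0.2606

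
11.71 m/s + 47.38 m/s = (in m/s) 59.09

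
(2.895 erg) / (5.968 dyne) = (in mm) 4.851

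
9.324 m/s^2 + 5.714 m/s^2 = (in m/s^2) 15.04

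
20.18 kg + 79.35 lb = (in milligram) 5.617e+07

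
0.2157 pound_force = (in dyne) 9.595e+04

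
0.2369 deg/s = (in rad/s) 0.004135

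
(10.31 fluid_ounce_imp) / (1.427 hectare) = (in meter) 2.053e-08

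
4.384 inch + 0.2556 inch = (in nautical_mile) 6.363e-05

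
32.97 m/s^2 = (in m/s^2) 32.97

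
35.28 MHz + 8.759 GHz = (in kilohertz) 8.794e+06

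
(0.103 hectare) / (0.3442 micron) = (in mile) 1.859e+06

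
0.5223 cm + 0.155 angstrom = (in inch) 0.2056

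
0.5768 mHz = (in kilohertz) 5.768e-07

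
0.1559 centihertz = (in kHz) 1.559e-06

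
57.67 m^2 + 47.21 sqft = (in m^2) 62.06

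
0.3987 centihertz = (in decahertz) 0.0003987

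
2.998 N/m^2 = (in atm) 2.959e-05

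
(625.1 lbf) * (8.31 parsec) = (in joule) 7.13e+20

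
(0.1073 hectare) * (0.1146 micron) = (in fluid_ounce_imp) 4.328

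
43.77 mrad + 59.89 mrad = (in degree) 5.939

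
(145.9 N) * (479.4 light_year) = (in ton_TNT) 1.582e+11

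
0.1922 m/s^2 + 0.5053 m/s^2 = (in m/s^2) 0.6975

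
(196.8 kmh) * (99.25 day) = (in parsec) 1.519e-08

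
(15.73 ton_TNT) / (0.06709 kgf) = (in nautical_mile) 5.401e+07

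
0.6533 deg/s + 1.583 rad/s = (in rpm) 15.23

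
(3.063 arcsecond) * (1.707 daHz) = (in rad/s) 0.0002535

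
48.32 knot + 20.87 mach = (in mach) 20.94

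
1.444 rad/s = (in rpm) 13.79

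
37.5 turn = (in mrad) 2.356e+05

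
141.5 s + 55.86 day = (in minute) 8.044e+04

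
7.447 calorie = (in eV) 1.945e+20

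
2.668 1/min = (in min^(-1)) 2.668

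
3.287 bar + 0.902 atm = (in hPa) 4201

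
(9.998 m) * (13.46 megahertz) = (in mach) 3.952e+05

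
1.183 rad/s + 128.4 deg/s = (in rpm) 32.7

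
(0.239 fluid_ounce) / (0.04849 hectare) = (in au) 9.744e-20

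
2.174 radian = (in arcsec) 4.484e+05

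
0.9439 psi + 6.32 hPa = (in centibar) 7.14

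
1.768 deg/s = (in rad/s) 0.03086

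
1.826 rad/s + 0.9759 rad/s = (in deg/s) 160.5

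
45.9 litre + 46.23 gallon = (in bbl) 1.389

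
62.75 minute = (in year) 0.0001194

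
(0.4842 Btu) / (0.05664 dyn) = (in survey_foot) 2.959e+09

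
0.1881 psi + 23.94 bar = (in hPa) 2.395e+04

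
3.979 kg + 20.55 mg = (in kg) 3.979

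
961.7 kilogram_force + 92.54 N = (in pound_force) 2141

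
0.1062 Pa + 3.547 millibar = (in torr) 2.661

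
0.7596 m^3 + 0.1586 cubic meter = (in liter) 918.2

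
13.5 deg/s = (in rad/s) 0.2356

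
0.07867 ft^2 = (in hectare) 7.309e-07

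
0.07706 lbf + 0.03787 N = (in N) 0.3806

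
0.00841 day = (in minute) 12.11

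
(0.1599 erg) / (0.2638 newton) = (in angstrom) 606.1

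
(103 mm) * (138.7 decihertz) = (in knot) 2.777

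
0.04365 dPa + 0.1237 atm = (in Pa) 1.253e+04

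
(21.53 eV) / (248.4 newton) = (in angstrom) 1.389e-10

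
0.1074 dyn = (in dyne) 0.1074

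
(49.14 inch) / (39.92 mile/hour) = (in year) 2.218e-09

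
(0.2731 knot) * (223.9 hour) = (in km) 113.2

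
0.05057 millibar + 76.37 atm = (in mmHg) 5.804e+04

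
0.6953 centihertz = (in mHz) 6.953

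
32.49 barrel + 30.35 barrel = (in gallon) 2639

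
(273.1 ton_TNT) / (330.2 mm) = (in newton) 3.46e+12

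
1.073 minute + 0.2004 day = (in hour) 4.827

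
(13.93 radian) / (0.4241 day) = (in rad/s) 0.0003802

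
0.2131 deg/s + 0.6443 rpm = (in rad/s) 0.07119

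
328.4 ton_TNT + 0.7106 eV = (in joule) 1.374e+12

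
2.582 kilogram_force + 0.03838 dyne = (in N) 25.32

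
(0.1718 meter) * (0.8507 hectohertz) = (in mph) 32.69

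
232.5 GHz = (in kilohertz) 2.325e+08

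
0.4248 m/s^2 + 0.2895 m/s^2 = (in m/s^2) 0.7143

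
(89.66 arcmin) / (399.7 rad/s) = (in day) 7.552e-10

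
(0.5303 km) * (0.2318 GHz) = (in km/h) 4.425e+11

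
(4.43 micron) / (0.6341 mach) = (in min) 3.42e-10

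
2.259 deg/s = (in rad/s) 0.03943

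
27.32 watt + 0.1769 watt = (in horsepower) 0.03687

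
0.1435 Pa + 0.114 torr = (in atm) 0.0001514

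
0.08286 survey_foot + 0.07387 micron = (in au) 1.688e-13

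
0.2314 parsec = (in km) 7.14e+12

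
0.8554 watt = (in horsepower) 0.001147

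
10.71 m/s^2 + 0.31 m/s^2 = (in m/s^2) 11.02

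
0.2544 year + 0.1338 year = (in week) 20.24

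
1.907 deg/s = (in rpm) 0.3178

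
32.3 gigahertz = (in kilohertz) 3.23e+07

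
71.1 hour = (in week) 0.4232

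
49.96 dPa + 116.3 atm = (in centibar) 1.178e+04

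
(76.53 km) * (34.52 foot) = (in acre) 199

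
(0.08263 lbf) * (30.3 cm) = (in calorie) 0.02662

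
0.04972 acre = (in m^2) 201.2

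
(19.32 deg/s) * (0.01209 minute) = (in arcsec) 5.045e+04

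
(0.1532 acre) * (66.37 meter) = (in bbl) 2.588e+05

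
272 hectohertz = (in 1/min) 1.632e+06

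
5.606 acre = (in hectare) 2.269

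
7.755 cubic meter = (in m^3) 7.755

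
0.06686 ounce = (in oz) 0.06686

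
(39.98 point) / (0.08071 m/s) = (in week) 2.889e-07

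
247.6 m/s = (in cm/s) 2.476e+04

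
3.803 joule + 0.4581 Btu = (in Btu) 0.4617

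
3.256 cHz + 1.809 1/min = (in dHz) 0.6271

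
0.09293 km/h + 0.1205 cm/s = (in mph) 0.06044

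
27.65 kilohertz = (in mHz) 2.765e+07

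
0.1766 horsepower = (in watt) 131.7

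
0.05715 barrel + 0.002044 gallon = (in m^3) 0.009094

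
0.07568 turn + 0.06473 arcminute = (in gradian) 30.27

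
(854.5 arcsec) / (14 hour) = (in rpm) 7.849e-07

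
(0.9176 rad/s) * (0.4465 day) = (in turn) 5634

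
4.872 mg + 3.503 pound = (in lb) 3.503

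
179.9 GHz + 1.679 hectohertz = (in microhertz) 1.799e+17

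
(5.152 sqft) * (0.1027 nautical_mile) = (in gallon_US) 2.405e+04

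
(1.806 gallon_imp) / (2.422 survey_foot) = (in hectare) 1.112e-06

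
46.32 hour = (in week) 0.2757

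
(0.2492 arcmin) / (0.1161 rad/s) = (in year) 1.98e-11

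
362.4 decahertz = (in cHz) 3.624e+05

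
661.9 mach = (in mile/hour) 5.042e+05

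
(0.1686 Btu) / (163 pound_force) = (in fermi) 2.453e+14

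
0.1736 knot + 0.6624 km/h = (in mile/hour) 0.6114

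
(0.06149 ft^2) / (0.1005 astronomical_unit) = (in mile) 2.361e-16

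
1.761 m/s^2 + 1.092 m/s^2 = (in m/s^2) 2.853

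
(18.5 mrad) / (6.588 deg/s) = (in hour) 4.469e-05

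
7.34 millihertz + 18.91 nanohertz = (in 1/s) 0.00734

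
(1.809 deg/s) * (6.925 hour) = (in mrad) 7.871e+05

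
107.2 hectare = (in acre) 264.9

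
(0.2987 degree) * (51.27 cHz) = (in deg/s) 0.1531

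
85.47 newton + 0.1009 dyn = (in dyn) 8.547e+06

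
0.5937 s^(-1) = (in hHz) 0.005937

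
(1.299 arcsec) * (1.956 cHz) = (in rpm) 1.176e-06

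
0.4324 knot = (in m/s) 0.2224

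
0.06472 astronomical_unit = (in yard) 1.059e+10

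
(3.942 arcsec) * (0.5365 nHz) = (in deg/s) 5.875e-13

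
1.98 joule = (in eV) 1.236e+19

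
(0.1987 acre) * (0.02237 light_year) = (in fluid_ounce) 5.754e+21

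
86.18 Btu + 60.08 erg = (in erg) 9.092e+11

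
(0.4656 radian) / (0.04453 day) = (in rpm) 0.001156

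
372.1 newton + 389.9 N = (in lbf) 171.3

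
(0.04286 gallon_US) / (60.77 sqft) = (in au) 1.921e-16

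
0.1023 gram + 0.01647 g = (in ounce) 0.004189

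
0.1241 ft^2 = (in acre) 2.849e-06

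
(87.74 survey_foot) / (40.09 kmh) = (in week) 3.971e-06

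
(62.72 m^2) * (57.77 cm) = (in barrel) 227.9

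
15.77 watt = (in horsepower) 0.02115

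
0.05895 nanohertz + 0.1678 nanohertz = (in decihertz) 2.267e-09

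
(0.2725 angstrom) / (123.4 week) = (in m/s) 3.651e-19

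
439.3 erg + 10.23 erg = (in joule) 4.495e-05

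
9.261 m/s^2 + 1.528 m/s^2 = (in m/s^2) 10.79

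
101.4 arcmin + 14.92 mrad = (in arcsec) 9161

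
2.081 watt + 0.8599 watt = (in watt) 2.941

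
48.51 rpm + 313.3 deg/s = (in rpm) 100.7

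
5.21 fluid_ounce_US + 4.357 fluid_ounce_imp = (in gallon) 0.07341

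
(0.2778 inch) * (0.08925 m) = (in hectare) 6.298e-08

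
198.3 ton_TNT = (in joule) 8.297e+11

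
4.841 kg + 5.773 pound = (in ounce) 263.1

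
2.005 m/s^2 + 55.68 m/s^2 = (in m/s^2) 57.69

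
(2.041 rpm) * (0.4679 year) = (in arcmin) 1.084e+10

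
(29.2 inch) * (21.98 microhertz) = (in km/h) 5.869e-05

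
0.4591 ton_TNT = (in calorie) 4.591e+08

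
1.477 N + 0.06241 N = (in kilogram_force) 0.157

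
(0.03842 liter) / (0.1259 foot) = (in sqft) 0.01078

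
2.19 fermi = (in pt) 6.208e-12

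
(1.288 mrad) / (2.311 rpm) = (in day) 6.16e-08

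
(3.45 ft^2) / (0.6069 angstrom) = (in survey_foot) 1.733e+10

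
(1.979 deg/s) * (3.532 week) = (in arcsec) 1.522e+10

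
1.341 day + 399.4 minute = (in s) 1.398e+05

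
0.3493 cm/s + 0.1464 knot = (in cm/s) 7.881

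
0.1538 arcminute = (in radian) 4.474e-05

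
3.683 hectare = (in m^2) 3.683e+04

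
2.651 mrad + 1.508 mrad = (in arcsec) 857.9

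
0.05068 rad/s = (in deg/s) 2.904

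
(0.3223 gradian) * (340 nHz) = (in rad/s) 1.721e-09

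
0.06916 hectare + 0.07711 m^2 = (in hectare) 0.06917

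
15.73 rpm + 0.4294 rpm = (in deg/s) 96.96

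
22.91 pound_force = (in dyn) 1.019e+07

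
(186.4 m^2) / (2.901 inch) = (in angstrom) 2.53e+13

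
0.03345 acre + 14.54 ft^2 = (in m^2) 136.7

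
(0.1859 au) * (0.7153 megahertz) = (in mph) 4.45e+16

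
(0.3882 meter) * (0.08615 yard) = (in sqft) 0.3292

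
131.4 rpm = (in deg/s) 788.4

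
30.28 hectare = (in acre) 74.82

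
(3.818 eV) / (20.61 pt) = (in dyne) 8.413e-12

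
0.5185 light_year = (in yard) 5.365e+15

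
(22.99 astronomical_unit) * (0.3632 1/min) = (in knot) 4.047e+10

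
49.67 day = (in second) 4.291e+06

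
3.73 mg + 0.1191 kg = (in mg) 1.191e+05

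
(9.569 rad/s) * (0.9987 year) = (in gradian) 1.919e+10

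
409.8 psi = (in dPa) 2.825e+07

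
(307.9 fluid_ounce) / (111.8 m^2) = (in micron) 81.45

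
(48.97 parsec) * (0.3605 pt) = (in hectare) 1.922e+10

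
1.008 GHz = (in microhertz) 1.008e+15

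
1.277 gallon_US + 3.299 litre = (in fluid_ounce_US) 275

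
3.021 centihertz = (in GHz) 3.021e-11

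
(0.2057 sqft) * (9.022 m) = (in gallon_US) 45.55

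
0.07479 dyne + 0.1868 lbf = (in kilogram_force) 0.08473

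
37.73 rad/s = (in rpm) 360.3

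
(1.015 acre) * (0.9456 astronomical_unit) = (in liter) 5.811e+17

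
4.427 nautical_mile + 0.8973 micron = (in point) 2.324e+07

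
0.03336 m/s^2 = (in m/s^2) 0.03336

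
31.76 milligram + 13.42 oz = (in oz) 13.42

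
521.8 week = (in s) 3.156e+08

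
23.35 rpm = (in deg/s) 140.1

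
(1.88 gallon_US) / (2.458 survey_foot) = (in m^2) 0.009499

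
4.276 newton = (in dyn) 4.276e+05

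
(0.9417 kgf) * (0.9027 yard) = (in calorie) 1.822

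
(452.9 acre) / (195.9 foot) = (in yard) 3.357e+04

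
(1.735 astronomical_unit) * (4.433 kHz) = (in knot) 2.237e+15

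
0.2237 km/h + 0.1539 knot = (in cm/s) 14.13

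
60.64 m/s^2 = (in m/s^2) 60.64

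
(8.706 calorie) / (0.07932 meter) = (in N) 459.2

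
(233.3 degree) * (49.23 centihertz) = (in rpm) 19.14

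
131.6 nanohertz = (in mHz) 0.0001316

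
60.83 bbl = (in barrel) 60.83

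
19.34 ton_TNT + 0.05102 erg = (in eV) 5.051e+29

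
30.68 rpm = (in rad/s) 3.213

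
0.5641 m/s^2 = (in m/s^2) 0.5641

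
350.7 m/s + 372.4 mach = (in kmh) 4.578e+05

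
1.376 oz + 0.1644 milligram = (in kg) 0.03901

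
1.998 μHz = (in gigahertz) 1.998e-15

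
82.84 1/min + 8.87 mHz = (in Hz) 1.39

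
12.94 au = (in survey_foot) 6.351e+12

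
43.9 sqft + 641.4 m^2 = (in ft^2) 6948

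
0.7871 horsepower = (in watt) 586.9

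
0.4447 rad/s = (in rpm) 4.247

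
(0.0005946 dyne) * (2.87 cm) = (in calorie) 4.079e-11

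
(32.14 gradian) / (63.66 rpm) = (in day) 8.765e-07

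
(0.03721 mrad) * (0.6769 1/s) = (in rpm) 0.0002405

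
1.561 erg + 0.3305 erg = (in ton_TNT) 4.521e-17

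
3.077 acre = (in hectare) 1.245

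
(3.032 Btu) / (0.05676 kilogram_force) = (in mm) 5.747e+06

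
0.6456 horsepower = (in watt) 481.4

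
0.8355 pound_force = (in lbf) 0.8355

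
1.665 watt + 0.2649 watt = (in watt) 1.93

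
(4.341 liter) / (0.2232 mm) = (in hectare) 0.001945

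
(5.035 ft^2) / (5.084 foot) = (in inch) 11.88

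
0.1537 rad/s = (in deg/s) 8.806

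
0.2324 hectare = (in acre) 0.5743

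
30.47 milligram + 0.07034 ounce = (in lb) 0.004463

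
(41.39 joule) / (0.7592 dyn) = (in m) 5.452e+06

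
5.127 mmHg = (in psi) 0.09914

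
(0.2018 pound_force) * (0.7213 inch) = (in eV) 1.026e+17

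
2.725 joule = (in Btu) 0.002583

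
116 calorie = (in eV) 3.029e+21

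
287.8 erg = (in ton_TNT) 6.879e-15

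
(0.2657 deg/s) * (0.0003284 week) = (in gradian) 58.64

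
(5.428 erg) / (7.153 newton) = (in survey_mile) 4.715e-11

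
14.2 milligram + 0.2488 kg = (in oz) 8.777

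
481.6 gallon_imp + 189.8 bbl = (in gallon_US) 8550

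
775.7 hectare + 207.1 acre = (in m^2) 8.595e+06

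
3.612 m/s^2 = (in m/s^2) 3.612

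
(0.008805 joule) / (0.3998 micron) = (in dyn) 2.202e+09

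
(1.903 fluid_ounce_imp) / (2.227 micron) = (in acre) 0.006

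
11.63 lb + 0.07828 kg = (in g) 5354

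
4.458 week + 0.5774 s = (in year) 0.0855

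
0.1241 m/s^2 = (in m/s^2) 0.1241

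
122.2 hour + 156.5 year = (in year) 156.5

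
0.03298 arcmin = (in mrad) 0.009593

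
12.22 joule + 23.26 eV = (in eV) 7.627e+19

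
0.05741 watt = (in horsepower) 7.699e-05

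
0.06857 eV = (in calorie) 2.626e-21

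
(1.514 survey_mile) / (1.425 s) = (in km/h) 6155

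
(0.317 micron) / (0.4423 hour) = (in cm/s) 1.991e-08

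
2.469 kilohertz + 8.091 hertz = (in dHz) 2.477e+04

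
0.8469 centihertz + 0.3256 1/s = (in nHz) 3.341e+08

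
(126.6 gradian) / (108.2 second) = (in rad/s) 0.01838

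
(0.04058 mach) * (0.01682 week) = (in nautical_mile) 75.9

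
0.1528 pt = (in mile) 3.349e-08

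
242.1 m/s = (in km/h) 871.6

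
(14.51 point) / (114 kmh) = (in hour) 4.49e-08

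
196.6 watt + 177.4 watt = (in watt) 374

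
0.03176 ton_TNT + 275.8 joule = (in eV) 8.294e+26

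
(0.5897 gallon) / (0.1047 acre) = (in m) 5.268e-06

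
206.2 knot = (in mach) 0.3115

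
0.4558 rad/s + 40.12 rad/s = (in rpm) 387.5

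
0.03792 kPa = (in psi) 0.0055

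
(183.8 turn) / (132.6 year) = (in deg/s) 1.582e-05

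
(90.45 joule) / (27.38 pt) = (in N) 9364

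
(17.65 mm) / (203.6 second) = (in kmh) 0.0003121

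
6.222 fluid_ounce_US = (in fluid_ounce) 6.222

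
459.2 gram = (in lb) 1.012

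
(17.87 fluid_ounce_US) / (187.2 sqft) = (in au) 2.031e-16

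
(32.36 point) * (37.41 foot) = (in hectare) 1.302e-05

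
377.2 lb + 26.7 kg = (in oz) 6977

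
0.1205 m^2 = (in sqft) 1.297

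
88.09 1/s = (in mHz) 8.809e+04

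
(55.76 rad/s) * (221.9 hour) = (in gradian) 2.836e+09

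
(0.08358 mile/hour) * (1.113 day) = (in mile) 2.233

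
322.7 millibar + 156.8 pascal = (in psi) 4.703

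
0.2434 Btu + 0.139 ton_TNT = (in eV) 3.63e+27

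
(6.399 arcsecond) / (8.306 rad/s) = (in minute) 6.225e-08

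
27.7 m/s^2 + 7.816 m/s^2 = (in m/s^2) 35.52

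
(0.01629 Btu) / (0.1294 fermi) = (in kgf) 1.354e+16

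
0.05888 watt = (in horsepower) 7.896e-05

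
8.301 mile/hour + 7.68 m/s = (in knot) 22.14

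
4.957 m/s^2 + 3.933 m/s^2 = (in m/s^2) 8.89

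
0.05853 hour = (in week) 0.0003484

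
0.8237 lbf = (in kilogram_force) 0.3736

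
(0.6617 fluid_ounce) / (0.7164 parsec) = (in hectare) 8.852e-26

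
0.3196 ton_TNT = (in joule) 1.337e+09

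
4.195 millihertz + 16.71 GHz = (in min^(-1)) 1.003e+12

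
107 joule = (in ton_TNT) 2.557e-08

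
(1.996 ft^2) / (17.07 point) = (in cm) 3079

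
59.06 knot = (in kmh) 109.4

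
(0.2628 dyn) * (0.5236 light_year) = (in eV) 8.125e+28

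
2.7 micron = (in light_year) 2.854e-22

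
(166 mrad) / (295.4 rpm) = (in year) 1.702e-10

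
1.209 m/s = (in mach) 0.003551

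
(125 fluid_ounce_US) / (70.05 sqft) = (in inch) 0.02236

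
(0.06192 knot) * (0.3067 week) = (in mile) 3.672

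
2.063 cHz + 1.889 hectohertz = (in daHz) 18.89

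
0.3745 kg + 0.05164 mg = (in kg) 0.3745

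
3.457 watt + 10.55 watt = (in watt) 14.01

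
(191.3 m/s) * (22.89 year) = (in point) 3.914e+14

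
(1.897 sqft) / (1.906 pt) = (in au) 1.752e-09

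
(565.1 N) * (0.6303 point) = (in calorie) 0.03003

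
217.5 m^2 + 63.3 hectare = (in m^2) 6.332e+05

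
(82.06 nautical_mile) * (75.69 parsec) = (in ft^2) 3.821e+24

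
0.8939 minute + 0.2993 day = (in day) 0.2999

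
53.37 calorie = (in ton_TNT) 5.337e-08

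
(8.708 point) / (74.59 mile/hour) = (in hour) 2.559e-08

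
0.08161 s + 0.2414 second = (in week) 5.341e-07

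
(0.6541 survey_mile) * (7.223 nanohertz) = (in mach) 2.233e-08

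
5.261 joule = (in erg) 5.261e+07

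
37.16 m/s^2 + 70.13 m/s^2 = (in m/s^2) 107.3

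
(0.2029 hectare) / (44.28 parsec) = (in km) 1.485e-18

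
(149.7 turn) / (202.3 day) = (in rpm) 0.0005139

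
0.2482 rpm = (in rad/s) 0.02599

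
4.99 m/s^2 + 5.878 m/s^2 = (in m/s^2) 10.87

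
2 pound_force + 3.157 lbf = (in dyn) 2.294e+06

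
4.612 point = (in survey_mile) 1.011e-06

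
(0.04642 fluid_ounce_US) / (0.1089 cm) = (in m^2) 0.001261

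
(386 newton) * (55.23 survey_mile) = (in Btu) 3.252e+04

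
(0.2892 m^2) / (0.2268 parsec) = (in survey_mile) 2.568e-20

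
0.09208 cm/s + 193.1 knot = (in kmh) 357.6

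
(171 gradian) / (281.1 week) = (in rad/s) 1.58e-08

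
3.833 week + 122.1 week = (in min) 1.269e+06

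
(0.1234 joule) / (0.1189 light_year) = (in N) 1.097e-16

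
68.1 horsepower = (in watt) 5.078e+04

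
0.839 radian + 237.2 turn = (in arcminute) 5.126e+06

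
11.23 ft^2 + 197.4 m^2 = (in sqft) 2136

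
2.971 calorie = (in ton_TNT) 2.971e-09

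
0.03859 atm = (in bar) 0.0391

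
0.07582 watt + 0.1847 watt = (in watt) 0.2605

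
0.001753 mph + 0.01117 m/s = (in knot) 0.02324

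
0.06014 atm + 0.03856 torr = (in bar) 0.06099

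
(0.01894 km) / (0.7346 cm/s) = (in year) 8.176e-05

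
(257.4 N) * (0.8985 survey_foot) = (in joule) 70.49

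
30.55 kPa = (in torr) 229.1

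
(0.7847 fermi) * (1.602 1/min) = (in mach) 6.153e-20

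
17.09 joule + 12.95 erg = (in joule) 17.09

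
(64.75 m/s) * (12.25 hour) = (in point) 8.094e+09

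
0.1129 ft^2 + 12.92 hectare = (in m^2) 1.292e+05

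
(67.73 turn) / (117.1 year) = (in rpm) 1.1e-06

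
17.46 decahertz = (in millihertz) 1.746e+05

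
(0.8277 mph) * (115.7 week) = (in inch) 1.019e+09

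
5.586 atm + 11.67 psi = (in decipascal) 6.465e+06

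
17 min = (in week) 0.001687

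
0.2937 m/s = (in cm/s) 29.37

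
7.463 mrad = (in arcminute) 25.66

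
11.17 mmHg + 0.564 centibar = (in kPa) 2.053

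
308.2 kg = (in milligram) 3.082e+08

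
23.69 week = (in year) 0.4543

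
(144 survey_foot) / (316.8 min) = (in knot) 0.004489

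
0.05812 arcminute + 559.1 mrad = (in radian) 0.5591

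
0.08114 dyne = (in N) 8.114e-07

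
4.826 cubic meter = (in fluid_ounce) 1.632e+05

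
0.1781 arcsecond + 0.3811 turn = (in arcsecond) 4.939e+05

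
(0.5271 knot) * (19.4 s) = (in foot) 17.26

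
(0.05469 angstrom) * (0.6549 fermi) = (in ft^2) 3.855e-26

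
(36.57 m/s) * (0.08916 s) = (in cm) 326.1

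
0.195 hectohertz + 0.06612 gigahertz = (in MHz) 66.12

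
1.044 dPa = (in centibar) 0.0001044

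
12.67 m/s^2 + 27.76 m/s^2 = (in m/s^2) 40.43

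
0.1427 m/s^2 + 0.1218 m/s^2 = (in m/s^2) 0.2645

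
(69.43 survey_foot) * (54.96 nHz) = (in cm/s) 0.0001163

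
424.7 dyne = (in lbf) 0.0009548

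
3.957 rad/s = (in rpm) 37.79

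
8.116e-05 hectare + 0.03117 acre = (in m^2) 127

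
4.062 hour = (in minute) 243.7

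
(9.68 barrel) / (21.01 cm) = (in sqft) 78.85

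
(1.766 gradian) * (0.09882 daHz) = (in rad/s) 0.02741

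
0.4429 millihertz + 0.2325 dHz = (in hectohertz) 0.0002369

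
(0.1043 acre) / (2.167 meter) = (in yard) 213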